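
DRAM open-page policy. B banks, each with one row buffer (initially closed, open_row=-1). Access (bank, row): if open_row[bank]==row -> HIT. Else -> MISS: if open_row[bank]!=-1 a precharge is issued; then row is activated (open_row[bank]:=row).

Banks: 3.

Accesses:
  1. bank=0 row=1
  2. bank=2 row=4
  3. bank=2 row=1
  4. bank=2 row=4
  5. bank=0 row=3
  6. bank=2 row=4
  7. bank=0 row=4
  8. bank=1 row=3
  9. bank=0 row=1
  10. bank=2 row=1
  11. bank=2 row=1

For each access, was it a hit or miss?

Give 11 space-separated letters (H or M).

Acc 1: bank0 row1 -> MISS (open row1); precharges=0
Acc 2: bank2 row4 -> MISS (open row4); precharges=0
Acc 3: bank2 row1 -> MISS (open row1); precharges=1
Acc 4: bank2 row4 -> MISS (open row4); precharges=2
Acc 5: bank0 row3 -> MISS (open row3); precharges=3
Acc 6: bank2 row4 -> HIT
Acc 7: bank0 row4 -> MISS (open row4); precharges=4
Acc 8: bank1 row3 -> MISS (open row3); precharges=4
Acc 9: bank0 row1 -> MISS (open row1); precharges=5
Acc 10: bank2 row1 -> MISS (open row1); precharges=6
Acc 11: bank2 row1 -> HIT

Answer: M M M M M H M M M M H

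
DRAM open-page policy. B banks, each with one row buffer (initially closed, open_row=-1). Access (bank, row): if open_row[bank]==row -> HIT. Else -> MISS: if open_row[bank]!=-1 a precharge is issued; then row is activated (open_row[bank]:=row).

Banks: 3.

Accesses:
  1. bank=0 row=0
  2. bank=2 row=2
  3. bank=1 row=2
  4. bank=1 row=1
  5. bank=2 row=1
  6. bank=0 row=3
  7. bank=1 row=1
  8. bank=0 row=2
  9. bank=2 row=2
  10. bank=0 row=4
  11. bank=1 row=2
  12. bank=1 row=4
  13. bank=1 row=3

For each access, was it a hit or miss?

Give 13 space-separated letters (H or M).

Acc 1: bank0 row0 -> MISS (open row0); precharges=0
Acc 2: bank2 row2 -> MISS (open row2); precharges=0
Acc 3: bank1 row2 -> MISS (open row2); precharges=0
Acc 4: bank1 row1 -> MISS (open row1); precharges=1
Acc 5: bank2 row1 -> MISS (open row1); precharges=2
Acc 6: bank0 row3 -> MISS (open row3); precharges=3
Acc 7: bank1 row1 -> HIT
Acc 8: bank0 row2 -> MISS (open row2); precharges=4
Acc 9: bank2 row2 -> MISS (open row2); precharges=5
Acc 10: bank0 row4 -> MISS (open row4); precharges=6
Acc 11: bank1 row2 -> MISS (open row2); precharges=7
Acc 12: bank1 row4 -> MISS (open row4); precharges=8
Acc 13: bank1 row3 -> MISS (open row3); precharges=9

Answer: M M M M M M H M M M M M M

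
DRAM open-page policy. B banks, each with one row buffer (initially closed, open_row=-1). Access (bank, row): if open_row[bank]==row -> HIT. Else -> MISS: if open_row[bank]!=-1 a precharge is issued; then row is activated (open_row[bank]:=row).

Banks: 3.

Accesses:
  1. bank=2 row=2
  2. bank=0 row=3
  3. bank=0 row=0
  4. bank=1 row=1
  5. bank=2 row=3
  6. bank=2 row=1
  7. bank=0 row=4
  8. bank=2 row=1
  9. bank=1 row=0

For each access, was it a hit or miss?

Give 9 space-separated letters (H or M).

Answer: M M M M M M M H M

Derivation:
Acc 1: bank2 row2 -> MISS (open row2); precharges=0
Acc 2: bank0 row3 -> MISS (open row3); precharges=0
Acc 3: bank0 row0 -> MISS (open row0); precharges=1
Acc 4: bank1 row1 -> MISS (open row1); precharges=1
Acc 5: bank2 row3 -> MISS (open row3); precharges=2
Acc 6: bank2 row1 -> MISS (open row1); precharges=3
Acc 7: bank0 row4 -> MISS (open row4); precharges=4
Acc 8: bank2 row1 -> HIT
Acc 9: bank1 row0 -> MISS (open row0); precharges=5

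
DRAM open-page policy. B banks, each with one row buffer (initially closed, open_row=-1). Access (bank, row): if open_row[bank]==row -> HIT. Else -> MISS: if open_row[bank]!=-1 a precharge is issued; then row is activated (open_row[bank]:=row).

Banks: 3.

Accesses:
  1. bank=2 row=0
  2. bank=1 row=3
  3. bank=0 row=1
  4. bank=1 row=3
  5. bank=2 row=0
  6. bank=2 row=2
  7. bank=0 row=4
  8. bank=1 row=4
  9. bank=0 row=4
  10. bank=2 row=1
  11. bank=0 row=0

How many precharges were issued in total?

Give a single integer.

Answer: 5

Derivation:
Acc 1: bank2 row0 -> MISS (open row0); precharges=0
Acc 2: bank1 row3 -> MISS (open row3); precharges=0
Acc 3: bank0 row1 -> MISS (open row1); precharges=0
Acc 4: bank1 row3 -> HIT
Acc 5: bank2 row0 -> HIT
Acc 6: bank2 row2 -> MISS (open row2); precharges=1
Acc 7: bank0 row4 -> MISS (open row4); precharges=2
Acc 8: bank1 row4 -> MISS (open row4); precharges=3
Acc 9: bank0 row4 -> HIT
Acc 10: bank2 row1 -> MISS (open row1); precharges=4
Acc 11: bank0 row0 -> MISS (open row0); precharges=5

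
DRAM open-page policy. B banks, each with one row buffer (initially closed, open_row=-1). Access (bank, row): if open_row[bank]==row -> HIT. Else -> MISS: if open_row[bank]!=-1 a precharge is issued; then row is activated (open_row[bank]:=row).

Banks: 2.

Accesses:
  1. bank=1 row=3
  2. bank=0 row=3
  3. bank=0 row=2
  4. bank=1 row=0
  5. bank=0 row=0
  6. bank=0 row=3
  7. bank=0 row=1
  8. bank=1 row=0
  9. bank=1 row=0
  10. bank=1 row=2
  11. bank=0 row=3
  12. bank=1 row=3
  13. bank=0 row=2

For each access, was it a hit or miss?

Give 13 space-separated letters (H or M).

Answer: M M M M M M M H H M M M M

Derivation:
Acc 1: bank1 row3 -> MISS (open row3); precharges=0
Acc 2: bank0 row3 -> MISS (open row3); precharges=0
Acc 3: bank0 row2 -> MISS (open row2); precharges=1
Acc 4: bank1 row0 -> MISS (open row0); precharges=2
Acc 5: bank0 row0 -> MISS (open row0); precharges=3
Acc 6: bank0 row3 -> MISS (open row3); precharges=4
Acc 7: bank0 row1 -> MISS (open row1); precharges=5
Acc 8: bank1 row0 -> HIT
Acc 9: bank1 row0 -> HIT
Acc 10: bank1 row2 -> MISS (open row2); precharges=6
Acc 11: bank0 row3 -> MISS (open row3); precharges=7
Acc 12: bank1 row3 -> MISS (open row3); precharges=8
Acc 13: bank0 row2 -> MISS (open row2); precharges=9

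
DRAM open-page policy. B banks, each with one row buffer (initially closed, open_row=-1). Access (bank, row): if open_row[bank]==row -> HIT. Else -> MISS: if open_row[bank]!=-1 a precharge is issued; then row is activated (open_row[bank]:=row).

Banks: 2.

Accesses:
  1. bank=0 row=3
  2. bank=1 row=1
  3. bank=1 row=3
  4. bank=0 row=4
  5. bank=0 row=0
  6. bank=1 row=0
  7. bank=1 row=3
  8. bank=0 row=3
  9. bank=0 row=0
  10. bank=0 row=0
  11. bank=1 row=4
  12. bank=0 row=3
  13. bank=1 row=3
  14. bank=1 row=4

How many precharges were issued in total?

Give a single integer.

Answer: 11

Derivation:
Acc 1: bank0 row3 -> MISS (open row3); precharges=0
Acc 2: bank1 row1 -> MISS (open row1); precharges=0
Acc 3: bank1 row3 -> MISS (open row3); precharges=1
Acc 4: bank0 row4 -> MISS (open row4); precharges=2
Acc 5: bank0 row0 -> MISS (open row0); precharges=3
Acc 6: bank1 row0 -> MISS (open row0); precharges=4
Acc 7: bank1 row3 -> MISS (open row3); precharges=5
Acc 8: bank0 row3 -> MISS (open row3); precharges=6
Acc 9: bank0 row0 -> MISS (open row0); precharges=7
Acc 10: bank0 row0 -> HIT
Acc 11: bank1 row4 -> MISS (open row4); precharges=8
Acc 12: bank0 row3 -> MISS (open row3); precharges=9
Acc 13: bank1 row3 -> MISS (open row3); precharges=10
Acc 14: bank1 row4 -> MISS (open row4); precharges=11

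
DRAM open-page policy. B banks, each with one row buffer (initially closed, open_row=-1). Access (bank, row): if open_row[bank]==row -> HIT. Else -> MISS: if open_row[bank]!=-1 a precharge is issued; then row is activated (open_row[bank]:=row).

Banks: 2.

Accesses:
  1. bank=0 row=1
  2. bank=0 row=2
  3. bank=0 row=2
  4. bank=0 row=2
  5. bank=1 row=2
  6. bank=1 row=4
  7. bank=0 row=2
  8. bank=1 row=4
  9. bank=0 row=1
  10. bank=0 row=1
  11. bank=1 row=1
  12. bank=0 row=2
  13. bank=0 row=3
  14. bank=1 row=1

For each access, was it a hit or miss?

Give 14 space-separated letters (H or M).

Acc 1: bank0 row1 -> MISS (open row1); precharges=0
Acc 2: bank0 row2 -> MISS (open row2); precharges=1
Acc 3: bank0 row2 -> HIT
Acc 4: bank0 row2 -> HIT
Acc 5: bank1 row2 -> MISS (open row2); precharges=1
Acc 6: bank1 row4 -> MISS (open row4); precharges=2
Acc 7: bank0 row2 -> HIT
Acc 8: bank1 row4 -> HIT
Acc 9: bank0 row1 -> MISS (open row1); precharges=3
Acc 10: bank0 row1 -> HIT
Acc 11: bank1 row1 -> MISS (open row1); precharges=4
Acc 12: bank0 row2 -> MISS (open row2); precharges=5
Acc 13: bank0 row3 -> MISS (open row3); precharges=6
Acc 14: bank1 row1 -> HIT

Answer: M M H H M M H H M H M M M H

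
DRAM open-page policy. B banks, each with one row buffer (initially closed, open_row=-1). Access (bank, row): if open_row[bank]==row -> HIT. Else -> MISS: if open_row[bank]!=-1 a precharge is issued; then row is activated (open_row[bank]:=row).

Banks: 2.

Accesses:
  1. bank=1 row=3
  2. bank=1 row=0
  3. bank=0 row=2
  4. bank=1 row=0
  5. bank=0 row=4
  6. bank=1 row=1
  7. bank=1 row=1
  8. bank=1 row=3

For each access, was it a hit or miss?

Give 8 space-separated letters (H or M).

Answer: M M M H M M H M

Derivation:
Acc 1: bank1 row3 -> MISS (open row3); precharges=0
Acc 2: bank1 row0 -> MISS (open row0); precharges=1
Acc 3: bank0 row2 -> MISS (open row2); precharges=1
Acc 4: bank1 row0 -> HIT
Acc 5: bank0 row4 -> MISS (open row4); precharges=2
Acc 6: bank1 row1 -> MISS (open row1); precharges=3
Acc 7: bank1 row1 -> HIT
Acc 8: bank1 row3 -> MISS (open row3); precharges=4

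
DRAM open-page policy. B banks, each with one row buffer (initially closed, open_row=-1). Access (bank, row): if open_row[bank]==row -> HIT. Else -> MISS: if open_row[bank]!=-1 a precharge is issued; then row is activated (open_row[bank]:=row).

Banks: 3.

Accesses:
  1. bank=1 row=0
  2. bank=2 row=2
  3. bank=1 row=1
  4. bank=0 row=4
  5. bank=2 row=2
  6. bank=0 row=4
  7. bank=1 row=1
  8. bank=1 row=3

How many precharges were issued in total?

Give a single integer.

Answer: 2

Derivation:
Acc 1: bank1 row0 -> MISS (open row0); precharges=0
Acc 2: bank2 row2 -> MISS (open row2); precharges=0
Acc 3: bank1 row1 -> MISS (open row1); precharges=1
Acc 4: bank0 row4 -> MISS (open row4); precharges=1
Acc 5: bank2 row2 -> HIT
Acc 6: bank0 row4 -> HIT
Acc 7: bank1 row1 -> HIT
Acc 8: bank1 row3 -> MISS (open row3); precharges=2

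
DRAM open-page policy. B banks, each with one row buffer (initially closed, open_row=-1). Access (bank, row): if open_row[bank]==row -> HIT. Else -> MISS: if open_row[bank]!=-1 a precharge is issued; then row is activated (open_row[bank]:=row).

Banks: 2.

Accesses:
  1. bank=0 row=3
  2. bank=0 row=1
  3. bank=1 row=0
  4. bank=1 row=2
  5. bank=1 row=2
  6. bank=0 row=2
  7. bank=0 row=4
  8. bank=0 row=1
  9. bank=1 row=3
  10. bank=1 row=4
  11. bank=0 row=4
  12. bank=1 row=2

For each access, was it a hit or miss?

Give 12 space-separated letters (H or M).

Acc 1: bank0 row3 -> MISS (open row3); precharges=0
Acc 2: bank0 row1 -> MISS (open row1); precharges=1
Acc 3: bank1 row0 -> MISS (open row0); precharges=1
Acc 4: bank1 row2 -> MISS (open row2); precharges=2
Acc 5: bank1 row2 -> HIT
Acc 6: bank0 row2 -> MISS (open row2); precharges=3
Acc 7: bank0 row4 -> MISS (open row4); precharges=4
Acc 8: bank0 row1 -> MISS (open row1); precharges=5
Acc 9: bank1 row3 -> MISS (open row3); precharges=6
Acc 10: bank1 row4 -> MISS (open row4); precharges=7
Acc 11: bank0 row4 -> MISS (open row4); precharges=8
Acc 12: bank1 row2 -> MISS (open row2); precharges=9

Answer: M M M M H M M M M M M M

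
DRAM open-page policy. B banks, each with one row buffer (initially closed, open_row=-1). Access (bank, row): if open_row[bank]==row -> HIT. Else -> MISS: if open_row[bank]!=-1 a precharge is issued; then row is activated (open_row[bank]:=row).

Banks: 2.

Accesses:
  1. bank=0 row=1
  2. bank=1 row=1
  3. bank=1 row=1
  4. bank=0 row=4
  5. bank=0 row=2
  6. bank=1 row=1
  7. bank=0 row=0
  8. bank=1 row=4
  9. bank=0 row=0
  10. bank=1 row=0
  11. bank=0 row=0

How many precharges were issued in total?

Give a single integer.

Answer: 5

Derivation:
Acc 1: bank0 row1 -> MISS (open row1); precharges=0
Acc 2: bank1 row1 -> MISS (open row1); precharges=0
Acc 3: bank1 row1 -> HIT
Acc 4: bank0 row4 -> MISS (open row4); precharges=1
Acc 5: bank0 row2 -> MISS (open row2); precharges=2
Acc 6: bank1 row1 -> HIT
Acc 7: bank0 row0 -> MISS (open row0); precharges=3
Acc 8: bank1 row4 -> MISS (open row4); precharges=4
Acc 9: bank0 row0 -> HIT
Acc 10: bank1 row0 -> MISS (open row0); precharges=5
Acc 11: bank0 row0 -> HIT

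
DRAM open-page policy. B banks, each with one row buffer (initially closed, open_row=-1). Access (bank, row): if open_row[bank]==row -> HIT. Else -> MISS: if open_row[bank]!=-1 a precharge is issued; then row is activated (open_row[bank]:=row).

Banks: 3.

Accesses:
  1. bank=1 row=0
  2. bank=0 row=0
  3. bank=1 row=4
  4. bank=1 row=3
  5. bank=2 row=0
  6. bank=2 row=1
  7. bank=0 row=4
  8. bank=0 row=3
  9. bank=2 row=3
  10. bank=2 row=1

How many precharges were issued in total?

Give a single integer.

Answer: 7

Derivation:
Acc 1: bank1 row0 -> MISS (open row0); precharges=0
Acc 2: bank0 row0 -> MISS (open row0); precharges=0
Acc 3: bank1 row4 -> MISS (open row4); precharges=1
Acc 4: bank1 row3 -> MISS (open row3); precharges=2
Acc 5: bank2 row0 -> MISS (open row0); precharges=2
Acc 6: bank2 row1 -> MISS (open row1); precharges=3
Acc 7: bank0 row4 -> MISS (open row4); precharges=4
Acc 8: bank0 row3 -> MISS (open row3); precharges=5
Acc 9: bank2 row3 -> MISS (open row3); precharges=6
Acc 10: bank2 row1 -> MISS (open row1); precharges=7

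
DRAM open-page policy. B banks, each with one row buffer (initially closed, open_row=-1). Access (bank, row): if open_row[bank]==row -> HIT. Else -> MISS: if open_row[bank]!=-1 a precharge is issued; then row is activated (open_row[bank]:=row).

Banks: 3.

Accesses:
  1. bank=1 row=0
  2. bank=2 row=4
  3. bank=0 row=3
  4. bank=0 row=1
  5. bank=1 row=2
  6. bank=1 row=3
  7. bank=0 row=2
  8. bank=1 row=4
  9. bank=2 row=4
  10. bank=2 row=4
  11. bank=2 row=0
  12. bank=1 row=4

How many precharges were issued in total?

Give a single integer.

Answer: 6

Derivation:
Acc 1: bank1 row0 -> MISS (open row0); precharges=0
Acc 2: bank2 row4 -> MISS (open row4); precharges=0
Acc 3: bank0 row3 -> MISS (open row3); precharges=0
Acc 4: bank0 row1 -> MISS (open row1); precharges=1
Acc 5: bank1 row2 -> MISS (open row2); precharges=2
Acc 6: bank1 row3 -> MISS (open row3); precharges=3
Acc 7: bank0 row2 -> MISS (open row2); precharges=4
Acc 8: bank1 row4 -> MISS (open row4); precharges=5
Acc 9: bank2 row4 -> HIT
Acc 10: bank2 row4 -> HIT
Acc 11: bank2 row0 -> MISS (open row0); precharges=6
Acc 12: bank1 row4 -> HIT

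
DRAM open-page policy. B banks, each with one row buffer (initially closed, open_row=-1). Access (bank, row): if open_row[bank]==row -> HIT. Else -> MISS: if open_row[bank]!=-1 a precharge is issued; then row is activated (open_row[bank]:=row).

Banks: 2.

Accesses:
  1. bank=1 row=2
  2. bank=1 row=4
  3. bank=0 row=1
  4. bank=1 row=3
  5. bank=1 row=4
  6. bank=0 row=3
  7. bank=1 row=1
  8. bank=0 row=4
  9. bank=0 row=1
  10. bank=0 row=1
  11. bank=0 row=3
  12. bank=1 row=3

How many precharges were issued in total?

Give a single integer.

Answer: 9

Derivation:
Acc 1: bank1 row2 -> MISS (open row2); precharges=0
Acc 2: bank1 row4 -> MISS (open row4); precharges=1
Acc 3: bank0 row1 -> MISS (open row1); precharges=1
Acc 4: bank1 row3 -> MISS (open row3); precharges=2
Acc 5: bank1 row4 -> MISS (open row4); precharges=3
Acc 6: bank0 row3 -> MISS (open row3); precharges=4
Acc 7: bank1 row1 -> MISS (open row1); precharges=5
Acc 8: bank0 row4 -> MISS (open row4); precharges=6
Acc 9: bank0 row1 -> MISS (open row1); precharges=7
Acc 10: bank0 row1 -> HIT
Acc 11: bank0 row3 -> MISS (open row3); precharges=8
Acc 12: bank1 row3 -> MISS (open row3); precharges=9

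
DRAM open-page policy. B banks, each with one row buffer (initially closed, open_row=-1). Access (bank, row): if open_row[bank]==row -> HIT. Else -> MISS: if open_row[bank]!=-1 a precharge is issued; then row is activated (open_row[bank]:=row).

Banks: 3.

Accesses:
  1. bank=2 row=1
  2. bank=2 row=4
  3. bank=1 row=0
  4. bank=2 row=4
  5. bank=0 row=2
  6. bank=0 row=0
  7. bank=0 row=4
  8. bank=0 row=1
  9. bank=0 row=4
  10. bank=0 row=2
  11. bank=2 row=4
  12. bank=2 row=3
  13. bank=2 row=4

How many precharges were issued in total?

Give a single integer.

Acc 1: bank2 row1 -> MISS (open row1); precharges=0
Acc 2: bank2 row4 -> MISS (open row4); precharges=1
Acc 3: bank1 row0 -> MISS (open row0); precharges=1
Acc 4: bank2 row4 -> HIT
Acc 5: bank0 row2 -> MISS (open row2); precharges=1
Acc 6: bank0 row0 -> MISS (open row0); precharges=2
Acc 7: bank0 row4 -> MISS (open row4); precharges=3
Acc 8: bank0 row1 -> MISS (open row1); precharges=4
Acc 9: bank0 row4 -> MISS (open row4); precharges=5
Acc 10: bank0 row2 -> MISS (open row2); precharges=6
Acc 11: bank2 row4 -> HIT
Acc 12: bank2 row3 -> MISS (open row3); precharges=7
Acc 13: bank2 row4 -> MISS (open row4); precharges=8

Answer: 8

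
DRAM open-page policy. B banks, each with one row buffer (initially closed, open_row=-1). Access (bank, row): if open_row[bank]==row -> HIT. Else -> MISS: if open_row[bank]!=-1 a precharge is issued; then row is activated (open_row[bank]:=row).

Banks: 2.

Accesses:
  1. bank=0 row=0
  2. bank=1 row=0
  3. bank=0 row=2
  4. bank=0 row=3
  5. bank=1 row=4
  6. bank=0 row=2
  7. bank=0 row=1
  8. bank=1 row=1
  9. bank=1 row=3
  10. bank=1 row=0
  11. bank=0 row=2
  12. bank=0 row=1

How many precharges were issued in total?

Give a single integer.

Answer: 10

Derivation:
Acc 1: bank0 row0 -> MISS (open row0); precharges=0
Acc 2: bank1 row0 -> MISS (open row0); precharges=0
Acc 3: bank0 row2 -> MISS (open row2); precharges=1
Acc 4: bank0 row3 -> MISS (open row3); precharges=2
Acc 5: bank1 row4 -> MISS (open row4); precharges=3
Acc 6: bank0 row2 -> MISS (open row2); precharges=4
Acc 7: bank0 row1 -> MISS (open row1); precharges=5
Acc 8: bank1 row1 -> MISS (open row1); precharges=6
Acc 9: bank1 row3 -> MISS (open row3); precharges=7
Acc 10: bank1 row0 -> MISS (open row0); precharges=8
Acc 11: bank0 row2 -> MISS (open row2); precharges=9
Acc 12: bank0 row1 -> MISS (open row1); precharges=10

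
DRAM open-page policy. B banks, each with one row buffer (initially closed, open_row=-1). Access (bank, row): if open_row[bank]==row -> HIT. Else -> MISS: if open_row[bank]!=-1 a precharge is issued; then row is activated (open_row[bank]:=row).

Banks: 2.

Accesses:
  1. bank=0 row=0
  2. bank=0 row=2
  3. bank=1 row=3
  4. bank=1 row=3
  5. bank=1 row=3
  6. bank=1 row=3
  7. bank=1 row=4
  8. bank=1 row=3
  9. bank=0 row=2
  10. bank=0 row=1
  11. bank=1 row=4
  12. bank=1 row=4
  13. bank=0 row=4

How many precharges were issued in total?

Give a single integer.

Answer: 6

Derivation:
Acc 1: bank0 row0 -> MISS (open row0); precharges=0
Acc 2: bank0 row2 -> MISS (open row2); precharges=1
Acc 3: bank1 row3 -> MISS (open row3); precharges=1
Acc 4: bank1 row3 -> HIT
Acc 5: bank1 row3 -> HIT
Acc 6: bank1 row3 -> HIT
Acc 7: bank1 row4 -> MISS (open row4); precharges=2
Acc 8: bank1 row3 -> MISS (open row3); precharges=3
Acc 9: bank0 row2 -> HIT
Acc 10: bank0 row1 -> MISS (open row1); precharges=4
Acc 11: bank1 row4 -> MISS (open row4); precharges=5
Acc 12: bank1 row4 -> HIT
Acc 13: bank0 row4 -> MISS (open row4); precharges=6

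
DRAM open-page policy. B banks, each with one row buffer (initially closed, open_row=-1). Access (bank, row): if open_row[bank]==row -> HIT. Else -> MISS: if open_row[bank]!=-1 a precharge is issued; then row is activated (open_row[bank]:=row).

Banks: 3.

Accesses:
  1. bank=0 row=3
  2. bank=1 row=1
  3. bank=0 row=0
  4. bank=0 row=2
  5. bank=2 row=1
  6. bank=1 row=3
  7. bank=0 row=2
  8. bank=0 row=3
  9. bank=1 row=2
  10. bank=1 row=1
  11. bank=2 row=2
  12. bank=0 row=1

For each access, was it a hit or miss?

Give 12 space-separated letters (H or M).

Answer: M M M M M M H M M M M M

Derivation:
Acc 1: bank0 row3 -> MISS (open row3); precharges=0
Acc 2: bank1 row1 -> MISS (open row1); precharges=0
Acc 3: bank0 row0 -> MISS (open row0); precharges=1
Acc 4: bank0 row2 -> MISS (open row2); precharges=2
Acc 5: bank2 row1 -> MISS (open row1); precharges=2
Acc 6: bank1 row3 -> MISS (open row3); precharges=3
Acc 7: bank0 row2 -> HIT
Acc 8: bank0 row3 -> MISS (open row3); precharges=4
Acc 9: bank1 row2 -> MISS (open row2); precharges=5
Acc 10: bank1 row1 -> MISS (open row1); precharges=6
Acc 11: bank2 row2 -> MISS (open row2); precharges=7
Acc 12: bank0 row1 -> MISS (open row1); precharges=8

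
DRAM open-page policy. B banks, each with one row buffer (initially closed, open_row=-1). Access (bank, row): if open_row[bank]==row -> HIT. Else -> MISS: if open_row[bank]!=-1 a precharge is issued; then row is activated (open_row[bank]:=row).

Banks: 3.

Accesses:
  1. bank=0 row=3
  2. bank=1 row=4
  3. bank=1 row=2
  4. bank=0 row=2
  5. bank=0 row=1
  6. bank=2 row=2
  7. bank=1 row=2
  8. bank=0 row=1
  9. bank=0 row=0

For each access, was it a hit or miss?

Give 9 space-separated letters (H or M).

Answer: M M M M M M H H M

Derivation:
Acc 1: bank0 row3 -> MISS (open row3); precharges=0
Acc 2: bank1 row4 -> MISS (open row4); precharges=0
Acc 3: bank1 row2 -> MISS (open row2); precharges=1
Acc 4: bank0 row2 -> MISS (open row2); precharges=2
Acc 5: bank0 row1 -> MISS (open row1); precharges=3
Acc 6: bank2 row2 -> MISS (open row2); precharges=3
Acc 7: bank1 row2 -> HIT
Acc 8: bank0 row1 -> HIT
Acc 9: bank0 row0 -> MISS (open row0); precharges=4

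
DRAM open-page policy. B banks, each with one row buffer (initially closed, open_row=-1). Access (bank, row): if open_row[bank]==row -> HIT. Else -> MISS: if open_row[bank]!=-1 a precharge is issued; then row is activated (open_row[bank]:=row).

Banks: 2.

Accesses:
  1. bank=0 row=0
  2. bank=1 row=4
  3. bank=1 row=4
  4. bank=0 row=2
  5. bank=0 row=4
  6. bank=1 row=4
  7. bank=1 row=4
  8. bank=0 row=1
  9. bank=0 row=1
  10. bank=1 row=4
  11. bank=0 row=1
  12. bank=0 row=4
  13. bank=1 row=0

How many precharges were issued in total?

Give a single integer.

Acc 1: bank0 row0 -> MISS (open row0); precharges=0
Acc 2: bank1 row4 -> MISS (open row4); precharges=0
Acc 3: bank1 row4 -> HIT
Acc 4: bank0 row2 -> MISS (open row2); precharges=1
Acc 5: bank0 row4 -> MISS (open row4); precharges=2
Acc 6: bank1 row4 -> HIT
Acc 7: bank1 row4 -> HIT
Acc 8: bank0 row1 -> MISS (open row1); precharges=3
Acc 9: bank0 row1 -> HIT
Acc 10: bank1 row4 -> HIT
Acc 11: bank0 row1 -> HIT
Acc 12: bank0 row4 -> MISS (open row4); precharges=4
Acc 13: bank1 row0 -> MISS (open row0); precharges=5

Answer: 5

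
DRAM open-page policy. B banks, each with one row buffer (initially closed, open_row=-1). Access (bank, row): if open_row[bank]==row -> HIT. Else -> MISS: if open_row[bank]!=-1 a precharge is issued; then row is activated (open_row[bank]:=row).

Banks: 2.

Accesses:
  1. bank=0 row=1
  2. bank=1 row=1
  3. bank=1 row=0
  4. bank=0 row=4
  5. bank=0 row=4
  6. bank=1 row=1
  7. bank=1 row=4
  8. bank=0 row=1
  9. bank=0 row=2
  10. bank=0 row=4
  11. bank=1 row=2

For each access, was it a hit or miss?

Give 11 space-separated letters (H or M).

Answer: M M M M H M M M M M M

Derivation:
Acc 1: bank0 row1 -> MISS (open row1); precharges=0
Acc 2: bank1 row1 -> MISS (open row1); precharges=0
Acc 3: bank1 row0 -> MISS (open row0); precharges=1
Acc 4: bank0 row4 -> MISS (open row4); precharges=2
Acc 5: bank0 row4 -> HIT
Acc 6: bank1 row1 -> MISS (open row1); precharges=3
Acc 7: bank1 row4 -> MISS (open row4); precharges=4
Acc 8: bank0 row1 -> MISS (open row1); precharges=5
Acc 9: bank0 row2 -> MISS (open row2); precharges=6
Acc 10: bank0 row4 -> MISS (open row4); precharges=7
Acc 11: bank1 row2 -> MISS (open row2); precharges=8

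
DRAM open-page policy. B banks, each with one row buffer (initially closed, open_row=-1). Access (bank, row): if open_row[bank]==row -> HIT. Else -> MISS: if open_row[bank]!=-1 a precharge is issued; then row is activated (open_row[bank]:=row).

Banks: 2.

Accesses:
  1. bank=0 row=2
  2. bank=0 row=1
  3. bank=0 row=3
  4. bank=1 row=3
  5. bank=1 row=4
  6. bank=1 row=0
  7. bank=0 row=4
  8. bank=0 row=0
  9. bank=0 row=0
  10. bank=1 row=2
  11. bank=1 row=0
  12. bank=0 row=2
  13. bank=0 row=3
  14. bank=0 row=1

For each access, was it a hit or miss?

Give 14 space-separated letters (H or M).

Acc 1: bank0 row2 -> MISS (open row2); precharges=0
Acc 2: bank0 row1 -> MISS (open row1); precharges=1
Acc 3: bank0 row3 -> MISS (open row3); precharges=2
Acc 4: bank1 row3 -> MISS (open row3); precharges=2
Acc 5: bank1 row4 -> MISS (open row4); precharges=3
Acc 6: bank1 row0 -> MISS (open row0); precharges=4
Acc 7: bank0 row4 -> MISS (open row4); precharges=5
Acc 8: bank0 row0 -> MISS (open row0); precharges=6
Acc 9: bank0 row0 -> HIT
Acc 10: bank1 row2 -> MISS (open row2); precharges=7
Acc 11: bank1 row0 -> MISS (open row0); precharges=8
Acc 12: bank0 row2 -> MISS (open row2); precharges=9
Acc 13: bank0 row3 -> MISS (open row3); precharges=10
Acc 14: bank0 row1 -> MISS (open row1); precharges=11

Answer: M M M M M M M M H M M M M M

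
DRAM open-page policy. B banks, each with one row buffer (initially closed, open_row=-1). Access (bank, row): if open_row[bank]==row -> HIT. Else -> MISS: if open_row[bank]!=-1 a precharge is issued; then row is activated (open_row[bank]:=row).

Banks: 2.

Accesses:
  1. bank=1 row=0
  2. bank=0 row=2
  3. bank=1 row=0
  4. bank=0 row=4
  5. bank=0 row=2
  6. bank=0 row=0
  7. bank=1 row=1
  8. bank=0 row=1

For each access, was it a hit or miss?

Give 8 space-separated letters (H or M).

Answer: M M H M M M M M

Derivation:
Acc 1: bank1 row0 -> MISS (open row0); precharges=0
Acc 2: bank0 row2 -> MISS (open row2); precharges=0
Acc 3: bank1 row0 -> HIT
Acc 4: bank0 row4 -> MISS (open row4); precharges=1
Acc 5: bank0 row2 -> MISS (open row2); precharges=2
Acc 6: bank0 row0 -> MISS (open row0); precharges=3
Acc 7: bank1 row1 -> MISS (open row1); precharges=4
Acc 8: bank0 row1 -> MISS (open row1); precharges=5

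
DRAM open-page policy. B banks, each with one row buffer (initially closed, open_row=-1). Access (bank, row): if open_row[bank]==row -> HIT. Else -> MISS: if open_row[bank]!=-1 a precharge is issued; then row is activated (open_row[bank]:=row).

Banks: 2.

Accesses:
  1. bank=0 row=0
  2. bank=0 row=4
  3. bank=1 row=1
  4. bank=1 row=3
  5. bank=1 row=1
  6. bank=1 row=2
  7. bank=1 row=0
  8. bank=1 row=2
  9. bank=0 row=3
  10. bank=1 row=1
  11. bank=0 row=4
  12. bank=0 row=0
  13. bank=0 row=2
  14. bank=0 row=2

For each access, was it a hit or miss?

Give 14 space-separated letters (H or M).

Answer: M M M M M M M M M M M M M H

Derivation:
Acc 1: bank0 row0 -> MISS (open row0); precharges=0
Acc 2: bank0 row4 -> MISS (open row4); precharges=1
Acc 3: bank1 row1 -> MISS (open row1); precharges=1
Acc 4: bank1 row3 -> MISS (open row3); precharges=2
Acc 5: bank1 row1 -> MISS (open row1); precharges=3
Acc 6: bank1 row2 -> MISS (open row2); precharges=4
Acc 7: bank1 row0 -> MISS (open row0); precharges=5
Acc 8: bank1 row2 -> MISS (open row2); precharges=6
Acc 9: bank0 row3 -> MISS (open row3); precharges=7
Acc 10: bank1 row1 -> MISS (open row1); precharges=8
Acc 11: bank0 row4 -> MISS (open row4); precharges=9
Acc 12: bank0 row0 -> MISS (open row0); precharges=10
Acc 13: bank0 row2 -> MISS (open row2); precharges=11
Acc 14: bank0 row2 -> HIT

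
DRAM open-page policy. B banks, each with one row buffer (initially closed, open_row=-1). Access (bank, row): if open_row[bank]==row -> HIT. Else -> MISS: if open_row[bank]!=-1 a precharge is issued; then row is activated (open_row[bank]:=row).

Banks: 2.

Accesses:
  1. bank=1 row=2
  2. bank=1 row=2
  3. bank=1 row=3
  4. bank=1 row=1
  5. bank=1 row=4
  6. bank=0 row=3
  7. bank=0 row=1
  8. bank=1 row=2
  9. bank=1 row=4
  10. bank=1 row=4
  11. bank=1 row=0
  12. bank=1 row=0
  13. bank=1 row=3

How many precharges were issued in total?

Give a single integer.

Answer: 8

Derivation:
Acc 1: bank1 row2 -> MISS (open row2); precharges=0
Acc 2: bank1 row2 -> HIT
Acc 3: bank1 row3 -> MISS (open row3); precharges=1
Acc 4: bank1 row1 -> MISS (open row1); precharges=2
Acc 5: bank1 row4 -> MISS (open row4); precharges=3
Acc 6: bank0 row3 -> MISS (open row3); precharges=3
Acc 7: bank0 row1 -> MISS (open row1); precharges=4
Acc 8: bank1 row2 -> MISS (open row2); precharges=5
Acc 9: bank1 row4 -> MISS (open row4); precharges=6
Acc 10: bank1 row4 -> HIT
Acc 11: bank1 row0 -> MISS (open row0); precharges=7
Acc 12: bank1 row0 -> HIT
Acc 13: bank1 row3 -> MISS (open row3); precharges=8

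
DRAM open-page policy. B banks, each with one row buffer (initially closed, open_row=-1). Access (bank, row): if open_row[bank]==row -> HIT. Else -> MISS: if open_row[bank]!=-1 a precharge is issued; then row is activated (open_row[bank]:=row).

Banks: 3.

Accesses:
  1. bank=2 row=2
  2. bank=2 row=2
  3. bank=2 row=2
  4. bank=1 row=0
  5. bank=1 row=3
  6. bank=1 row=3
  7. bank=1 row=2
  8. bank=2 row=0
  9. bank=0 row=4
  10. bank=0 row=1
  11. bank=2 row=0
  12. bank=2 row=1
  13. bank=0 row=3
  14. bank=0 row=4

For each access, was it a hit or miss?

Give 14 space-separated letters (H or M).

Acc 1: bank2 row2 -> MISS (open row2); precharges=0
Acc 2: bank2 row2 -> HIT
Acc 3: bank2 row2 -> HIT
Acc 4: bank1 row0 -> MISS (open row0); precharges=0
Acc 5: bank1 row3 -> MISS (open row3); precharges=1
Acc 6: bank1 row3 -> HIT
Acc 7: bank1 row2 -> MISS (open row2); precharges=2
Acc 8: bank2 row0 -> MISS (open row0); precharges=3
Acc 9: bank0 row4 -> MISS (open row4); precharges=3
Acc 10: bank0 row1 -> MISS (open row1); precharges=4
Acc 11: bank2 row0 -> HIT
Acc 12: bank2 row1 -> MISS (open row1); precharges=5
Acc 13: bank0 row3 -> MISS (open row3); precharges=6
Acc 14: bank0 row4 -> MISS (open row4); precharges=7

Answer: M H H M M H M M M M H M M M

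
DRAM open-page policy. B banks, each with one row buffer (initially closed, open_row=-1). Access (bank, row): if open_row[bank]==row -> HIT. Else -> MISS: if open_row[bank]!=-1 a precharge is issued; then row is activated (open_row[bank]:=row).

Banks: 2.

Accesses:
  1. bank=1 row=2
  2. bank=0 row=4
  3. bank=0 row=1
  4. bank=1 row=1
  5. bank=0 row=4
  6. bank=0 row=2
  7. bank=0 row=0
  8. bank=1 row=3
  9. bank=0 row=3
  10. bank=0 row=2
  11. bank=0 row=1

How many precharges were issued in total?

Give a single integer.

Answer: 9

Derivation:
Acc 1: bank1 row2 -> MISS (open row2); precharges=0
Acc 2: bank0 row4 -> MISS (open row4); precharges=0
Acc 3: bank0 row1 -> MISS (open row1); precharges=1
Acc 4: bank1 row1 -> MISS (open row1); precharges=2
Acc 5: bank0 row4 -> MISS (open row4); precharges=3
Acc 6: bank0 row2 -> MISS (open row2); precharges=4
Acc 7: bank0 row0 -> MISS (open row0); precharges=5
Acc 8: bank1 row3 -> MISS (open row3); precharges=6
Acc 9: bank0 row3 -> MISS (open row3); precharges=7
Acc 10: bank0 row2 -> MISS (open row2); precharges=8
Acc 11: bank0 row1 -> MISS (open row1); precharges=9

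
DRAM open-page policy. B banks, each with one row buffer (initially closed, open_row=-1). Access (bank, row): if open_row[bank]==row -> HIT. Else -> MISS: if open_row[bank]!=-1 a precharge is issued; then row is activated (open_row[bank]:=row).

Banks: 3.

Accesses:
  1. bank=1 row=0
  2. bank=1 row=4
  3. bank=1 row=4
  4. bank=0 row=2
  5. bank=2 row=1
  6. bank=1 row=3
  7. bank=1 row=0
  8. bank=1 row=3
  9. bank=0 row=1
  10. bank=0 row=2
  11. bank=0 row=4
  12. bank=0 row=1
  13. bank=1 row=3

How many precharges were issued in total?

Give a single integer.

Acc 1: bank1 row0 -> MISS (open row0); precharges=0
Acc 2: bank1 row4 -> MISS (open row4); precharges=1
Acc 3: bank1 row4 -> HIT
Acc 4: bank0 row2 -> MISS (open row2); precharges=1
Acc 5: bank2 row1 -> MISS (open row1); precharges=1
Acc 6: bank1 row3 -> MISS (open row3); precharges=2
Acc 7: bank1 row0 -> MISS (open row0); precharges=3
Acc 8: bank1 row3 -> MISS (open row3); precharges=4
Acc 9: bank0 row1 -> MISS (open row1); precharges=5
Acc 10: bank0 row2 -> MISS (open row2); precharges=6
Acc 11: bank0 row4 -> MISS (open row4); precharges=7
Acc 12: bank0 row1 -> MISS (open row1); precharges=8
Acc 13: bank1 row3 -> HIT

Answer: 8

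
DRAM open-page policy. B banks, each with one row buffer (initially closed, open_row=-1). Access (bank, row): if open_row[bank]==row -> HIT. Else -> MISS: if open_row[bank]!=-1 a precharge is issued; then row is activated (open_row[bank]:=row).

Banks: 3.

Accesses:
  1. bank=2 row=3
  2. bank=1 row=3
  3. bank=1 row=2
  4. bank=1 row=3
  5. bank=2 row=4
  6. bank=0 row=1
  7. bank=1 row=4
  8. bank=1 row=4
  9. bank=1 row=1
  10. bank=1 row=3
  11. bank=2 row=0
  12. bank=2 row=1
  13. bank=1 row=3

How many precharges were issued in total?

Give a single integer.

Acc 1: bank2 row3 -> MISS (open row3); precharges=0
Acc 2: bank1 row3 -> MISS (open row3); precharges=0
Acc 3: bank1 row2 -> MISS (open row2); precharges=1
Acc 4: bank1 row3 -> MISS (open row3); precharges=2
Acc 5: bank2 row4 -> MISS (open row4); precharges=3
Acc 6: bank0 row1 -> MISS (open row1); precharges=3
Acc 7: bank1 row4 -> MISS (open row4); precharges=4
Acc 8: bank1 row4 -> HIT
Acc 9: bank1 row1 -> MISS (open row1); precharges=5
Acc 10: bank1 row3 -> MISS (open row3); precharges=6
Acc 11: bank2 row0 -> MISS (open row0); precharges=7
Acc 12: bank2 row1 -> MISS (open row1); precharges=8
Acc 13: bank1 row3 -> HIT

Answer: 8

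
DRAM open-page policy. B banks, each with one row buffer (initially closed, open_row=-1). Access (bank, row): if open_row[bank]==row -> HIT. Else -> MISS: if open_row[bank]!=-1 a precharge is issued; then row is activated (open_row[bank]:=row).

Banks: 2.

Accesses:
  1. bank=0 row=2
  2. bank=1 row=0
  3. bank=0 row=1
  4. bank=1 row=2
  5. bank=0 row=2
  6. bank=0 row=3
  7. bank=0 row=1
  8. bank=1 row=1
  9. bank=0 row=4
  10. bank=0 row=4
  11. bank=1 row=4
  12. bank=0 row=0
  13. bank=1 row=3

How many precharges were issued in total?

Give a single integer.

Answer: 10

Derivation:
Acc 1: bank0 row2 -> MISS (open row2); precharges=0
Acc 2: bank1 row0 -> MISS (open row0); precharges=0
Acc 3: bank0 row1 -> MISS (open row1); precharges=1
Acc 4: bank1 row2 -> MISS (open row2); precharges=2
Acc 5: bank0 row2 -> MISS (open row2); precharges=3
Acc 6: bank0 row3 -> MISS (open row3); precharges=4
Acc 7: bank0 row1 -> MISS (open row1); precharges=5
Acc 8: bank1 row1 -> MISS (open row1); precharges=6
Acc 9: bank0 row4 -> MISS (open row4); precharges=7
Acc 10: bank0 row4 -> HIT
Acc 11: bank1 row4 -> MISS (open row4); precharges=8
Acc 12: bank0 row0 -> MISS (open row0); precharges=9
Acc 13: bank1 row3 -> MISS (open row3); precharges=10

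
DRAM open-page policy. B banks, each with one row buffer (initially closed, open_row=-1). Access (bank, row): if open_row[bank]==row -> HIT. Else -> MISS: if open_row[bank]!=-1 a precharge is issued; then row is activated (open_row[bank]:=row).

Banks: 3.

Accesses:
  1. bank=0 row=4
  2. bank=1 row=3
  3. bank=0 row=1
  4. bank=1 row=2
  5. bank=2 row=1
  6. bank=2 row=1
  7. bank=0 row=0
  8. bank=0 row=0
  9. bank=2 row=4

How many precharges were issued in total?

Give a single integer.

Acc 1: bank0 row4 -> MISS (open row4); precharges=0
Acc 2: bank1 row3 -> MISS (open row3); precharges=0
Acc 3: bank0 row1 -> MISS (open row1); precharges=1
Acc 4: bank1 row2 -> MISS (open row2); precharges=2
Acc 5: bank2 row1 -> MISS (open row1); precharges=2
Acc 6: bank2 row1 -> HIT
Acc 7: bank0 row0 -> MISS (open row0); precharges=3
Acc 8: bank0 row0 -> HIT
Acc 9: bank2 row4 -> MISS (open row4); precharges=4

Answer: 4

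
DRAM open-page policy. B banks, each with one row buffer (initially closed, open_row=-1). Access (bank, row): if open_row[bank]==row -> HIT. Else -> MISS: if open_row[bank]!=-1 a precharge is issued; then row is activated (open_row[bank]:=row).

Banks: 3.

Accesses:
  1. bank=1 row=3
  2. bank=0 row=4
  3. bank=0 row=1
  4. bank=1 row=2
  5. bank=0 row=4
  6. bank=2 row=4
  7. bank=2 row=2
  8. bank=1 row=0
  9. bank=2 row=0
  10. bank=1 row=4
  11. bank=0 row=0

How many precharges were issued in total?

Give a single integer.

Answer: 8

Derivation:
Acc 1: bank1 row3 -> MISS (open row3); precharges=0
Acc 2: bank0 row4 -> MISS (open row4); precharges=0
Acc 3: bank0 row1 -> MISS (open row1); precharges=1
Acc 4: bank1 row2 -> MISS (open row2); precharges=2
Acc 5: bank0 row4 -> MISS (open row4); precharges=3
Acc 6: bank2 row4 -> MISS (open row4); precharges=3
Acc 7: bank2 row2 -> MISS (open row2); precharges=4
Acc 8: bank1 row0 -> MISS (open row0); precharges=5
Acc 9: bank2 row0 -> MISS (open row0); precharges=6
Acc 10: bank1 row4 -> MISS (open row4); precharges=7
Acc 11: bank0 row0 -> MISS (open row0); precharges=8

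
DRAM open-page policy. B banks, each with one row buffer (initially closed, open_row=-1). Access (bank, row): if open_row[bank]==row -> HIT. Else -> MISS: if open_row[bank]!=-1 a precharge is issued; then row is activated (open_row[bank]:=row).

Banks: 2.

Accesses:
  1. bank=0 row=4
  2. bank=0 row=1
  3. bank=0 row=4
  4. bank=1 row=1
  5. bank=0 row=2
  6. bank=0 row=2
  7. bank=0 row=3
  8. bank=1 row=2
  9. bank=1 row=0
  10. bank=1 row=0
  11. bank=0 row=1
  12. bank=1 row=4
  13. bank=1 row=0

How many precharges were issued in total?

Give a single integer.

Acc 1: bank0 row4 -> MISS (open row4); precharges=0
Acc 2: bank0 row1 -> MISS (open row1); precharges=1
Acc 3: bank0 row4 -> MISS (open row4); precharges=2
Acc 4: bank1 row1 -> MISS (open row1); precharges=2
Acc 5: bank0 row2 -> MISS (open row2); precharges=3
Acc 6: bank0 row2 -> HIT
Acc 7: bank0 row3 -> MISS (open row3); precharges=4
Acc 8: bank1 row2 -> MISS (open row2); precharges=5
Acc 9: bank1 row0 -> MISS (open row0); precharges=6
Acc 10: bank1 row0 -> HIT
Acc 11: bank0 row1 -> MISS (open row1); precharges=7
Acc 12: bank1 row4 -> MISS (open row4); precharges=8
Acc 13: bank1 row0 -> MISS (open row0); precharges=9

Answer: 9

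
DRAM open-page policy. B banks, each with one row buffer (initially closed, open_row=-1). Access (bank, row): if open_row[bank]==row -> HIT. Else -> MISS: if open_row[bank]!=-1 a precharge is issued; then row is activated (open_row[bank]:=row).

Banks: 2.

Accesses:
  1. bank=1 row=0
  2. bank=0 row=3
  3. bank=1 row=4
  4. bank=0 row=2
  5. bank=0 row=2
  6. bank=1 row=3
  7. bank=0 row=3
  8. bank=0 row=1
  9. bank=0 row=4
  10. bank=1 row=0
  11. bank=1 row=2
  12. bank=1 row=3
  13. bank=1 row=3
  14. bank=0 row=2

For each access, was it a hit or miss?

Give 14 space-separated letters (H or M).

Answer: M M M M H M M M M M M M H M

Derivation:
Acc 1: bank1 row0 -> MISS (open row0); precharges=0
Acc 2: bank0 row3 -> MISS (open row3); precharges=0
Acc 3: bank1 row4 -> MISS (open row4); precharges=1
Acc 4: bank0 row2 -> MISS (open row2); precharges=2
Acc 5: bank0 row2 -> HIT
Acc 6: bank1 row3 -> MISS (open row3); precharges=3
Acc 7: bank0 row3 -> MISS (open row3); precharges=4
Acc 8: bank0 row1 -> MISS (open row1); precharges=5
Acc 9: bank0 row4 -> MISS (open row4); precharges=6
Acc 10: bank1 row0 -> MISS (open row0); precharges=7
Acc 11: bank1 row2 -> MISS (open row2); precharges=8
Acc 12: bank1 row3 -> MISS (open row3); precharges=9
Acc 13: bank1 row3 -> HIT
Acc 14: bank0 row2 -> MISS (open row2); precharges=10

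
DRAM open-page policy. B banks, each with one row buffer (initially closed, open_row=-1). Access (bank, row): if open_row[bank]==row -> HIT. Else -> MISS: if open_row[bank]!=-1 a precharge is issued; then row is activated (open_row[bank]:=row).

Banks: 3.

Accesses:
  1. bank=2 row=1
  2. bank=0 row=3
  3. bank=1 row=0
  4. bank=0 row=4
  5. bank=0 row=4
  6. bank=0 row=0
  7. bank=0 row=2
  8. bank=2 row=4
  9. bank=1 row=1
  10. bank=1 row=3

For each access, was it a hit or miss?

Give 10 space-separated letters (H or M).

Answer: M M M M H M M M M M

Derivation:
Acc 1: bank2 row1 -> MISS (open row1); precharges=0
Acc 2: bank0 row3 -> MISS (open row3); precharges=0
Acc 3: bank1 row0 -> MISS (open row0); precharges=0
Acc 4: bank0 row4 -> MISS (open row4); precharges=1
Acc 5: bank0 row4 -> HIT
Acc 6: bank0 row0 -> MISS (open row0); precharges=2
Acc 7: bank0 row2 -> MISS (open row2); precharges=3
Acc 8: bank2 row4 -> MISS (open row4); precharges=4
Acc 9: bank1 row1 -> MISS (open row1); precharges=5
Acc 10: bank1 row3 -> MISS (open row3); precharges=6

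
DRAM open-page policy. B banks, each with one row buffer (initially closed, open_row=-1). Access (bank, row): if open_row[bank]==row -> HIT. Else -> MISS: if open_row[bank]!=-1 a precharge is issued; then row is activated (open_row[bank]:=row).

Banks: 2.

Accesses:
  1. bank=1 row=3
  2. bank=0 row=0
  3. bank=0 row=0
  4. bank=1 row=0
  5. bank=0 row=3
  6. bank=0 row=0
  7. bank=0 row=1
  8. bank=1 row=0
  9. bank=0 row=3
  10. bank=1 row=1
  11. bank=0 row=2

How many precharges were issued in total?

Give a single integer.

Acc 1: bank1 row3 -> MISS (open row3); precharges=0
Acc 2: bank0 row0 -> MISS (open row0); precharges=0
Acc 3: bank0 row0 -> HIT
Acc 4: bank1 row0 -> MISS (open row0); precharges=1
Acc 5: bank0 row3 -> MISS (open row3); precharges=2
Acc 6: bank0 row0 -> MISS (open row0); precharges=3
Acc 7: bank0 row1 -> MISS (open row1); precharges=4
Acc 8: bank1 row0 -> HIT
Acc 9: bank0 row3 -> MISS (open row3); precharges=5
Acc 10: bank1 row1 -> MISS (open row1); precharges=6
Acc 11: bank0 row2 -> MISS (open row2); precharges=7

Answer: 7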